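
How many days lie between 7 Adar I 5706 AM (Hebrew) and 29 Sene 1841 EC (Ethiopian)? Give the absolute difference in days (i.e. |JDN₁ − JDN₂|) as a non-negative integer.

First date → JDN 2431860; second date → JDN 2396579.
The interval is |2431860 − 2396579| = 35281 days.

35281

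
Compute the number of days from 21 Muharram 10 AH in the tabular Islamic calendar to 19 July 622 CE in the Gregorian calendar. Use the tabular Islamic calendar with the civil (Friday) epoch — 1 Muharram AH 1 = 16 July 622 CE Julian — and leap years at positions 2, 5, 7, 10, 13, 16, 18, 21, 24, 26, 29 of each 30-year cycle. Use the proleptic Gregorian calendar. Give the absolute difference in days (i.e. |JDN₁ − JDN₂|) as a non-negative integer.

3209

JDN of the first date = 1951649.
JDN of the second date = 1948440.
|1948440 − 1951649| = 3209.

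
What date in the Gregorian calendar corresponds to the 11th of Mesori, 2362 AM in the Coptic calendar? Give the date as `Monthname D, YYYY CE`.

Julian Day Number of the source date = 2687725.
Converting JDN 2687725 to the Gregorian calendar gives 22 August 2646 CE.

August 22, 2646 CE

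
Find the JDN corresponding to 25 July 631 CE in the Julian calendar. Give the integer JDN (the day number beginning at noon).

In the proleptic Gregorian calendar the same day is 28 July 631.
JDN 2400001 is 17 November 1858 CE (Gregorian), MJD 0; the target day is −448265 days from there, so JDN = 1951736.

1951736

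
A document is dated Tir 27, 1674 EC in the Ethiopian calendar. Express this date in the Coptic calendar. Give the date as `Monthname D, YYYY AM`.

Julian Day Number of the source date = 2335430.
Converting JDN 2335430 to the Coptic calendar gives 27 Tobi 1398 AM.

Tobi 27, 1398 AM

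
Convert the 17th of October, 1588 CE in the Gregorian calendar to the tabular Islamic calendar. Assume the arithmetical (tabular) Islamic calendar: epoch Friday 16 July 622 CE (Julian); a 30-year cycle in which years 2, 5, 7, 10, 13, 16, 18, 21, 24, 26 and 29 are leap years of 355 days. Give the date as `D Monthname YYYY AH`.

Julian Day Number of the source date = 2301355.
Converting JDN 2301355 to the tabular Islamic calendar gives 26 Dhu al-Qa'dah 996 AH.

26 Dhu al-Qa'dah 996 AH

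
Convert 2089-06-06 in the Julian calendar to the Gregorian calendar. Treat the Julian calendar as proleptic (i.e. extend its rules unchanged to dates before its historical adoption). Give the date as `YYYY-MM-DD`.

2089-06-19

The Julian–Gregorian offset here is 13 days (Julian trailing).
6 June 2089 Julian + 13 days → 19 June 2089 Gregorian.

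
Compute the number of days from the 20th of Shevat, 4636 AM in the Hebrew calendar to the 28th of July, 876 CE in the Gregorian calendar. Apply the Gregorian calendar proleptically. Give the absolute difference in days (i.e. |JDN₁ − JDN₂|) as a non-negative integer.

187

JDN of the first date = 2041035.
JDN of the second date = 2041222.
|2041222 − 2041035| = 187.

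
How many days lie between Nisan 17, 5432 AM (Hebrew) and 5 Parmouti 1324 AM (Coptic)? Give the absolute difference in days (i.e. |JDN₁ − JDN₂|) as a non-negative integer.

First date → JDN 2331850; second date → JDN 2308470.
The interval is |2331850 − 2308470| = 23380 days.

23380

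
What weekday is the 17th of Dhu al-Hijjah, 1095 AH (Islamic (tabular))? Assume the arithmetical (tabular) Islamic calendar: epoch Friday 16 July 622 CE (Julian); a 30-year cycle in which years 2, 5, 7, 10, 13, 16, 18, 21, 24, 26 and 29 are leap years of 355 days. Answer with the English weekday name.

Saturday

This is JDN 2336458 (25 November 1684 Gregorian).
Since JDN mod 7 = 5 (0 = Monday), the day is Saturday.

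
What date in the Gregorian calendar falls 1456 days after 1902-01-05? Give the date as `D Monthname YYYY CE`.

31 December 1905 CE

Counting 1456 days forward from JDN 2415755 reaches JDN 2417211, which is 31 December 1905 CE.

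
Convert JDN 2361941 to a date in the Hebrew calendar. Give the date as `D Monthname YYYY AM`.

The Gregorian equivalent of JDN 2361941 is 3 September 1754.
In the Hebrew calendar that day is 16 Elul 5514 AM.

16 Elul 5514 AM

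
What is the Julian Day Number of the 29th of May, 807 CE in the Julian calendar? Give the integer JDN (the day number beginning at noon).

2015963

Equivalently 2 June 807 (proleptic Gregorian).
JDN 2400001 is 17 November 1858 CE (Gregorian), MJD 0; the target day is −384038 days from there, so JDN = 2015963.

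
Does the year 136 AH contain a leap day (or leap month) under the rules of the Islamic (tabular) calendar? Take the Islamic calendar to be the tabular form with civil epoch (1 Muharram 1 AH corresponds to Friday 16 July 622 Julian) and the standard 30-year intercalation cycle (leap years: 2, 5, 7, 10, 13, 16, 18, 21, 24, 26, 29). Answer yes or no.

Year 136 AH is year 16 of its 30-year cycle; leap positions are 2, 5, 7, 10, 13, 16, 18, 21, 24, 26, 29, so it is a leap year (355 days).

yes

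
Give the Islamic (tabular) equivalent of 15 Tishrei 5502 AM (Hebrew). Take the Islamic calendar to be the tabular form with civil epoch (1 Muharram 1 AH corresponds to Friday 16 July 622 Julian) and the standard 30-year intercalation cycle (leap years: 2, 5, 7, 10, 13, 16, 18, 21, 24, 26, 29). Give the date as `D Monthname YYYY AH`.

Both dates share Julian Day Number 2357215; in the tabular Islamic calendar that is 14 Rajab 1154 AH.

14 Rajab 1154 AH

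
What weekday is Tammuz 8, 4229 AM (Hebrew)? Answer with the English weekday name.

Equivalently 4 July 469 Gregorian, JDN 1892544.
Since JDN mod 7 = 3 (0 = Monday), the day is Thursday.

Thursday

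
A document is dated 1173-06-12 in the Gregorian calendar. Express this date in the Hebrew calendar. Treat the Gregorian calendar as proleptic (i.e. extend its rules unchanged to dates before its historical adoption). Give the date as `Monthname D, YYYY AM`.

Sivan 22, 4933 AM

Julian Day Number of the source date = 2149652.
Converting JDN 2149652 to the Hebrew calendar gives 22 Sivan 4933 AM.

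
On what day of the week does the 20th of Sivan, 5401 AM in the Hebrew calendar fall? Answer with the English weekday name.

Wednesday

This is JDN 2320572 (29 May 1641 Gregorian).
Since JDN mod 7 = 2 (0 = Monday), the day is Wednesday.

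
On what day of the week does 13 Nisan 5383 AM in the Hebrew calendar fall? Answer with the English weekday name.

Thursday

In the Gregorian calendar this is 13 April 1623 (JDN 2313951).
Since JDN mod 7 = 3 (0 = Monday), the day is Thursday.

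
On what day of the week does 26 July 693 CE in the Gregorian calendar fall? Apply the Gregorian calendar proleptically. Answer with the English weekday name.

Wednesday

1974380 ≡ 2 (mod 7); counting from Monday = 0 gives Wednesday.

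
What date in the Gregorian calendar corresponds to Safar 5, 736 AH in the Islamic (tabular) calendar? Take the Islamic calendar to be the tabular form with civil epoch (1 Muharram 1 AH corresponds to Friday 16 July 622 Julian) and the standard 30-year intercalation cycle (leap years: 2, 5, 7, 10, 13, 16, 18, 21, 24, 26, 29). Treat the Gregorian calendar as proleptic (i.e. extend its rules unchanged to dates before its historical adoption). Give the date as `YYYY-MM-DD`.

1335-10-02

Both dates share Julian Day Number 2208933; in the Gregorian calendar that is 2 October 1335 CE.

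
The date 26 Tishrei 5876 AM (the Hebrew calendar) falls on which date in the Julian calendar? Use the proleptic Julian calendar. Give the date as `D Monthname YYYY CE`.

30 September 2115 CE

The source date corresponds to 14 October 2115 in the Gregorian calendar (JDN 2493834).
That day falls on 30 September 2115 CE in the Julian calendar.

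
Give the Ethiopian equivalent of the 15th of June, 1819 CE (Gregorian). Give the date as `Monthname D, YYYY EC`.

Sene 9, 1811 EC

Both dates share Julian Day Number 2385601; in the Ethiopian calendar that is 9 Sene 1811 EC.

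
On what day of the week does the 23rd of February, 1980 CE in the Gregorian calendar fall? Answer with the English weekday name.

Saturday

Since JDN mod 7 = 5 (0 = Monday), the day is Saturday.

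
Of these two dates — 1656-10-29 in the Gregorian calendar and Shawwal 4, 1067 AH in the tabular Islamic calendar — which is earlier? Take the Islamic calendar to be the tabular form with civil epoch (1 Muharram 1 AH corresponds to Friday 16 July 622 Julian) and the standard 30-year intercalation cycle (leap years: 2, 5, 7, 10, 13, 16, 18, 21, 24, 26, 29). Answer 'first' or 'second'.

first

Converting both to JDN: 2326204 vs 2326464; the smaller is the first.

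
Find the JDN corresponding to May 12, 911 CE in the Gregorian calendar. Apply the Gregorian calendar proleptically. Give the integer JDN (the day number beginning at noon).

JDN 2299161 is 15 October 1582 CE (Gregorian); the target day is −245234 days from there, so JDN = 2053927.

2053927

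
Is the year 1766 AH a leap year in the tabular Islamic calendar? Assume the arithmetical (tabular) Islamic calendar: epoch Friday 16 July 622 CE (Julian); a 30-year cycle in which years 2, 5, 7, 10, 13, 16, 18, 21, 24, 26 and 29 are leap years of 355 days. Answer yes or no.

yes

Year 1766 AH is year 26 of its 30-year cycle; leap positions are 2, 5, 7, 10, 13, 16, 18, 21, 24, 26, 29, so it is a leap year (355 days).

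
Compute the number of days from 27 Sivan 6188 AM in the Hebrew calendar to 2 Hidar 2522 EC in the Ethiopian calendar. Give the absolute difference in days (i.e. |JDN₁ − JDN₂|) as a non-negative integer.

37046

First date → JDN 2608031; second date → JDN 2645077.
The interval is |2608031 − 2645077| = 37046 days.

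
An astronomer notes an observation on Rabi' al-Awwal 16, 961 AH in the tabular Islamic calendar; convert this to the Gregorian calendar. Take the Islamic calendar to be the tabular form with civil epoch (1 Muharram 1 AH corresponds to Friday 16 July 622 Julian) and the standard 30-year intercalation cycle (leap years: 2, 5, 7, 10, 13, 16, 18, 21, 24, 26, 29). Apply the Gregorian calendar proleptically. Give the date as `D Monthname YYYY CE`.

1 March 1554 CE

Julian Day Number of the source date = 2288706.
Converting JDN 2288706 to the Gregorian calendar gives 1 March 1554 CE.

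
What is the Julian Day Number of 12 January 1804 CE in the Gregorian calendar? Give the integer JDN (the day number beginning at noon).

JDN 2299161 is 15 October 1582 CE (Gregorian); the target day is +80807 days from there, so JDN = 2379968.

2379968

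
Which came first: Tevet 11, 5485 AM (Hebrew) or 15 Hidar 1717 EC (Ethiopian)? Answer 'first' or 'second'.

The two dates have Julian Day Numbers 2351099 and 2351064 respectively.
Since 2351064 < 2351099, the second date comes first.

second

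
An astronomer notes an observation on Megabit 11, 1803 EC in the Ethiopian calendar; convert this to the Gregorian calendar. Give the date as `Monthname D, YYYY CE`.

Both dates share Julian Day Number 2382591; in the Gregorian calendar that is 19 March 1811 CE.

March 19, 1811 CE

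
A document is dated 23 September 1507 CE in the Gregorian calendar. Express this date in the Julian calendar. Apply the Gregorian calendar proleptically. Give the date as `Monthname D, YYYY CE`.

September 13, 1507 CE

The Julian–Gregorian offset here is 10 days (Julian trailing).
23 September 1507 Gregorian − 10 days → 13 September 1507 Julian.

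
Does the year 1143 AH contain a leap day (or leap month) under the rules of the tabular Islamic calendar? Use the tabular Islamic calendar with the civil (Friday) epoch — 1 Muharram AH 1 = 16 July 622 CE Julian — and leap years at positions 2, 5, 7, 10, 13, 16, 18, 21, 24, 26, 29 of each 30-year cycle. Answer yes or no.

no

Year 1143 AH is year 3 of its 30-year cycle; leap positions are 2, 5, 7, 10, 13, 16, 18, 21, 24, 26, 29, so it is a common year (354 days).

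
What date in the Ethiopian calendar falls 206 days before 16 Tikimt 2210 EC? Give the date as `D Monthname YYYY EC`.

The starting date is JDN 2531103; 2531103 − 206 = 2530897.
JDN 2530897 corresponds to 25 Megabit 2209 EC.

25 Megabit 2209 EC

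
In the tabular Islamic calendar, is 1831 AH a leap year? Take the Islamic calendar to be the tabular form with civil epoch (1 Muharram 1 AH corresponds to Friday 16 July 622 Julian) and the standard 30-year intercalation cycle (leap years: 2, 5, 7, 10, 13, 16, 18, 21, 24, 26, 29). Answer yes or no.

no

Year 1831 AH is year 1 of its 30-year cycle; leap positions are 2, 5, 7, 10, 13, 16, 18, 21, 24, 26, 29, so it is a common year (354 days).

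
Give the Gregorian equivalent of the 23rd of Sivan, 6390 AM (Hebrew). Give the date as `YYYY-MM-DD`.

Julian Day Number of the source date = 2681824.
Converting JDN 2681824 to the Gregorian calendar gives 26 June 2630 CE.

2630-06-26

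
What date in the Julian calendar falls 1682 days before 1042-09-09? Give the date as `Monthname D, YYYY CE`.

January 31, 1038 CE

Counting 1682 days back from JDN 2101900 reaches JDN 2100218, which is January 31, 1038 CE.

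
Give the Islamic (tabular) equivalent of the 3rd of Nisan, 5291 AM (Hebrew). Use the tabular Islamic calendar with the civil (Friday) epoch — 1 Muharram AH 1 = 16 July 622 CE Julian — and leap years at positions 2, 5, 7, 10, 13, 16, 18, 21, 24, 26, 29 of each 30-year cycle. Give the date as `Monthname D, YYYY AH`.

Sha'ban 2, 937 AH

The source date corresponds to 31 March 1531 in the proleptic Gregorian calendar (JDN 2280335).
That day falls on 2 Sha'ban 937 AH in the tabular Islamic calendar.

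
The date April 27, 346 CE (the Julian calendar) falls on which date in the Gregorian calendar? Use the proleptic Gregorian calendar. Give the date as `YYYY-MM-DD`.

The Julian–Gregorian offset here is 1 day (Julian trailing).
27 April 346 Julian + 1 day → 28 April 346 Gregorian.

0346-04-28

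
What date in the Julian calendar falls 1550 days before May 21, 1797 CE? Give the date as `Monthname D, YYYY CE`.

The starting date is JDN 2377553; 2377553 − 1550 = 2376003.
JDN 2376003 corresponds to February 21, 1793 CE.

February 21, 1793 CE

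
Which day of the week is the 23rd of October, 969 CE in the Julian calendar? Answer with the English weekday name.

In the proleptic Gregorian calendar this is 28 October 969 (JDN 2075281).
2075281 ≡ 5 (mod 7); counting from Monday = 0 gives Saturday.

Saturday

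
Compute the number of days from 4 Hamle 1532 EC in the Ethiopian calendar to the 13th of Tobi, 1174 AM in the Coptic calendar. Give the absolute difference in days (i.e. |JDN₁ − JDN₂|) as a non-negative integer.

30122

First date → JDN 2283722; second date → JDN 2253600.
The interval is |2283722 − 2253600| = 30122 days.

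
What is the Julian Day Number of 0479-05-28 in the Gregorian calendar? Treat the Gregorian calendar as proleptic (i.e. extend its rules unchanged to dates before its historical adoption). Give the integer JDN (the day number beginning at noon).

1896159

JDN 2400001 is 17 November 1858 CE (Gregorian), MJD 0; the target day is −503842 days from there, so JDN = 1896159.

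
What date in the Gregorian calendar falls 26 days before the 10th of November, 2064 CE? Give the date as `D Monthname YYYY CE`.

JDN of the 10th of November, 2064 CE = 2475235.
2475235 − 26 = 2475209.
JDN 2475209 in the Gregorian calendar is 15 October 2064 CE.

15 October 2064 CE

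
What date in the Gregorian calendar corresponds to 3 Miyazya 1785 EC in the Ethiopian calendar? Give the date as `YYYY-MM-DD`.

1793-04-09

Both dates share Julian Day Number 2376039; in the Gregorian calendar that is 9 April 1793 CE.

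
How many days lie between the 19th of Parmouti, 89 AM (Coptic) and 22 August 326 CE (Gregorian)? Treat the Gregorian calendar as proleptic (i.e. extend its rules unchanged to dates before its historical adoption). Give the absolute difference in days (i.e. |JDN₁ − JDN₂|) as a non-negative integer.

First date → JDN 1857400; second date → JDN 1840362.
The interval is |1857400 − 1840362| = 17038 days.

17038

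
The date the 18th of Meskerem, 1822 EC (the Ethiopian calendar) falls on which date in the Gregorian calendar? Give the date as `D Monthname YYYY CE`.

Both dates share Julian Day Number 2389358; in the Gregorian calendar that is 27 September 1829 CE.

27 September 1829 CE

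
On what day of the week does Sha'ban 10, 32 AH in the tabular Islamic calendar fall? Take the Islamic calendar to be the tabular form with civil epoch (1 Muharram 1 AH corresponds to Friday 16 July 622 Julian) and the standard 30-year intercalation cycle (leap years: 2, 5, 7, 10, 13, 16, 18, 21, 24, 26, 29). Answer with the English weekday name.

Saturday

Equivalently 19 March 653 Gregorian, JDN 1959641.
1959641 ≡ 5 (mod 7); counting from Monday = 0 gives Saturday.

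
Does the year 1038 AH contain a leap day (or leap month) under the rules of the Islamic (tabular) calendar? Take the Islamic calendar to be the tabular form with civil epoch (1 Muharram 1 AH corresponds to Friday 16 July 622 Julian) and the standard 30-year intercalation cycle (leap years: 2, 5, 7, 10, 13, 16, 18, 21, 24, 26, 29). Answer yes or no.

Year 1038 AH is year 18 of its 30-year cycle; leap positions are 2, 5, 7, 10, 13, 16, 18, 21, 24, 26, 29, so it is a leap year (355 days).

yes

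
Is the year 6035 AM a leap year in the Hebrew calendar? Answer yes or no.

no

Hebrew year 6035 is year 12 of its 19-year Metonic cycle; leap years are at positions 3, 6, 8, 11, 14, 17, 19, so it is a common year (12 months).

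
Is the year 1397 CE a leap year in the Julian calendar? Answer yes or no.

1397 mod 4 = 1, so it is a common year in the Julian calendar.

no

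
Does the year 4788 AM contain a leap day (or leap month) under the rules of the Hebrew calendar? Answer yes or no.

Hebrew year 4788 is year 19 of its 19-year Metonic cycle; leap years are at positions 3, 6, 8, 11, 14, 17, 19, so it is a leap year (13 months).

yes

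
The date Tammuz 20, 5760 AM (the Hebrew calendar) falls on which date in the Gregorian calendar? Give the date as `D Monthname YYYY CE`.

23 July 2000 CE

Both dates share Julian Day Number 2451749; in the Gregorian calendar that is 23 July 2000 CE.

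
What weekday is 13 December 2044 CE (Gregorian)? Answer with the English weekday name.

2467963 ≡ 1 (mod 7); counting from Monday = 0 gives Tuesday.

Tuesday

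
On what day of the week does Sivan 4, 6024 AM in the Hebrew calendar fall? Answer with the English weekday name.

In the Gregorian calendar this is 30 May 2264 (JDN 2548119).
2548119 ≡ 0 (mod 7); counting from Monday = 0 gives Monday.

Monday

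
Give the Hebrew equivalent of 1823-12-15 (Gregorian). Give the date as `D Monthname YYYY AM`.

Julian Day Number of the source date = 2387245.
Converting JDN 2387245 to the Hebrew calendar gives 13 Tevet 5584 AM.

13 Tevet 5584 AM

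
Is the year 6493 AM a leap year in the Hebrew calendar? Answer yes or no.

yes

Hebrew year 6493 is year 14 of its 19-year Metonic cycle; leap years are at positions 3, 6, 8, 11, 14, 17, 19, so it is a leap year (13 months).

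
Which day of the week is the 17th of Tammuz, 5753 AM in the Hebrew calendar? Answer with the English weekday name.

Tuesday

In the Gregorian calendar this is 6 July 1993 (JDN 2449175).
Since JDN mod 7 = 1 (0 = Monday), the day is Tuesday.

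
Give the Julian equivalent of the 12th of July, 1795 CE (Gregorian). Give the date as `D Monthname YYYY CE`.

The Julian–Gregorian offset here is 11 days (Julian trailing).
12 July 1795 Gregorian − 11 days → 1 July 1795 Julian.

1 July 1795 CE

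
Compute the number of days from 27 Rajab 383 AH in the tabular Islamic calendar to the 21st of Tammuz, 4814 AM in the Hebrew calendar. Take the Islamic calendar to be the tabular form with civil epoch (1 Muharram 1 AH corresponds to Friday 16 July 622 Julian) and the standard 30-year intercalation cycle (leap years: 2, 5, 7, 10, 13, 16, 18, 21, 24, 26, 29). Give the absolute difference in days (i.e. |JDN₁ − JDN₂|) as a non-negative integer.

22200

First date → JDN 2084011; second date → JDN 2106211.
The interval is |2084011 − 2106211| = 22200 days.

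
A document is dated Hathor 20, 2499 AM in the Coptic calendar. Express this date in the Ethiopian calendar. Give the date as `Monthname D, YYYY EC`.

Hidar 20, 2775 EC

The source date corresponds to 5 December 2782 in the Gregorian calendar (JDN 2737503).
That day falls on 20 Hidar 2775 EC in the Ethiopian calendar.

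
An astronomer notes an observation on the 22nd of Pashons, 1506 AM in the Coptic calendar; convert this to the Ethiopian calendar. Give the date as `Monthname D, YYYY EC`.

Julian Day Number of the source date = 2374992.
Converting JDN 2374992 to the Ethiopian calendar gives 22 Ginbot 1782 EC.

Ginbot 22, 1782 EC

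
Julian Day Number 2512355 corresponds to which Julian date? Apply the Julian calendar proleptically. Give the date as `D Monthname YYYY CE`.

15 June 2166 CE

The Gregorian equivalent of JDN 2512355 is 29 June 2166.
In the Julian calendar that day is 15 June 2166 CE.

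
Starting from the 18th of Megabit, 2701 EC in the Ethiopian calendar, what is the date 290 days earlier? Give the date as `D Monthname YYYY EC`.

3 Sene 2700 EC

Counting 290 days back from JDN 2710593 reaches JDN 2710303, which is 3 Sene 2700 EC.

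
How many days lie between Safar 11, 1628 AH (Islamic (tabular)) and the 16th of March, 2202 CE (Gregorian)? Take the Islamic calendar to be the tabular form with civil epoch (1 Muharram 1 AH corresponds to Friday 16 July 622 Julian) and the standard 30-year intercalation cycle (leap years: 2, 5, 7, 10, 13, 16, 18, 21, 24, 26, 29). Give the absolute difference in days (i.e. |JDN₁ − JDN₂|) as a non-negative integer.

363

JDN of the first date = 2525035.
JDN of the second date = 2525398.
|2525398 − 2525035| = 363.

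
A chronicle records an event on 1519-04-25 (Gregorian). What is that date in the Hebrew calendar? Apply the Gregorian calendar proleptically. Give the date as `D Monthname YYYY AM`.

Julian Day Number of the source date = 2275977.
Converting JDN 2275977 to the Hebrew calendar gives 14 Iyar 5279 AM.

14 Iyar 5279 AM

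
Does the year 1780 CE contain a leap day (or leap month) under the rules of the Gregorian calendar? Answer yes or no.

1780 is divisible by 4 and not by 100, so it is a leap year.

yes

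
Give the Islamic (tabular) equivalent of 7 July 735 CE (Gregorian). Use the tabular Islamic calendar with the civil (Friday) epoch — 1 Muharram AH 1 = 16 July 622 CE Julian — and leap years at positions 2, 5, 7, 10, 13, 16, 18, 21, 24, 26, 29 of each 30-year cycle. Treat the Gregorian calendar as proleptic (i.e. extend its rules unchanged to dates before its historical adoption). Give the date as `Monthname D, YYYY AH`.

Jumada al-Thani 6, 117 AH

Both dates share Julian Day Number 1989700; in the tabular Islamic calendar that is 6 Jumada al-Thani 117 AH.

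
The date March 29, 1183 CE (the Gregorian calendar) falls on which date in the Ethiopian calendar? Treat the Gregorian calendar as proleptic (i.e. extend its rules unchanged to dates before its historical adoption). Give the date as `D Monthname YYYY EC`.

Julian Day Number of the source date = 2153229.
Converting JDN 2153229 to the Ethiopian calendar gives 26 Megabit 1175 EC.

26 Megabit 1175 EC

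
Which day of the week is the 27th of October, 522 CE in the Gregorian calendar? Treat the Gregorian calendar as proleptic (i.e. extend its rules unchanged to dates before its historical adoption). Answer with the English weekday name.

JDN 1912016 mod 7 = 1, and JDN 0 was a Monday, so this is a Tuesday.

Tuesday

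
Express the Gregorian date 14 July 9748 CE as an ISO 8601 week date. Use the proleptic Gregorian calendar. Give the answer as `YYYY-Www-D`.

The weekday is Sunday (ISO weekday 7).
That Sunday belongs to ISO week 28 of ISO year 9748.

9748-W28-7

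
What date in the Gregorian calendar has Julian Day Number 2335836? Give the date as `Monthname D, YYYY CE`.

March 14, 1683 CE

Counting from JDN 2299161 = 15 Oct 1582 gives an offset of 36675 days.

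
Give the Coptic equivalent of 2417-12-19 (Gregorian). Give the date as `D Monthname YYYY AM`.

Julian Day Number of the source date = 2604204.
Converting JDN 2604204 to the Coptic calendar gives 7 Koiak 2134 AM.

7 Koiak 2134 AM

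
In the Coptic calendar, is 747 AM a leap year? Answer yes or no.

747 mod 4 = 3; in the Coptic calendar a year is leap when year mod 4 = 3, so it is a leap year.

yes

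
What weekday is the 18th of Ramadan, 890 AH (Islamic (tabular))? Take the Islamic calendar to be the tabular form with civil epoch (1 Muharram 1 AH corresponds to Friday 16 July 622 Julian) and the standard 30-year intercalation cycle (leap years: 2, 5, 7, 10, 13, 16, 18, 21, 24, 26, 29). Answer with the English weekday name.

Wednesday

Equivalently 7 October 1485 Gregorian, JDN 2263725.
Since JDN mod 7 = 2 (0 = Monday), the day is Wednesday.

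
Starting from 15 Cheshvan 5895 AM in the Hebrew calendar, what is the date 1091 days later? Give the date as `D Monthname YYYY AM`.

14 Cheshvan 5898 AM

Counting 1091 days forward from JDN 2500794 reaches JDN 2501885, which is 14 Cheshvan 5898 AM.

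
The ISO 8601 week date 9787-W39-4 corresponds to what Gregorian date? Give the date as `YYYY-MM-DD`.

ISO week 1 of 9787 is the week containing the first Thursday of 9787.
Week 39, day 4 (Thursday) lands on 9787-09-27.

9787-09-27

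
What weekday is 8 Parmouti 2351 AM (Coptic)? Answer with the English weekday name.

Tuesday

In the Gregorian calendar this is 21 April 2635 (JDN 2683584).
Since JDN mod 7 = 1 (0 = Monday), the day is Tuesday.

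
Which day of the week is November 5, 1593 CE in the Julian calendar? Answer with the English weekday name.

In the Gregorian calendar this is 15 November 1593 (JDN 2303210).
Since JDN mod 7 = 0 (0 = Monday), the day is Monday.

Monday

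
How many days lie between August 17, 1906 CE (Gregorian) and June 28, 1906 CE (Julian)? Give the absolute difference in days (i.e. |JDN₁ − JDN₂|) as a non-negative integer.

JDN of the first date = 2417440.
JDN of the second date = 2417403.
|2417403 − 2417440| = 37.

37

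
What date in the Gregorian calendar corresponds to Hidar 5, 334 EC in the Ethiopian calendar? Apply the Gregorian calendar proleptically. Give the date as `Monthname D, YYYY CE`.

Julian Day Number of the source date = 1845913.
Converting JDN 1845913 to the Gregorian calendar gives 2 November 341 CE.

November 2, 341 CE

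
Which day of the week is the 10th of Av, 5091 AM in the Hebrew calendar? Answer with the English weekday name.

Monday

Equivalently 23 July 1331 Gregorian, JDN 2207401.
JDN 2207401 mod 7 = 0, and JDN 0 was a Monday, so this is a Monday.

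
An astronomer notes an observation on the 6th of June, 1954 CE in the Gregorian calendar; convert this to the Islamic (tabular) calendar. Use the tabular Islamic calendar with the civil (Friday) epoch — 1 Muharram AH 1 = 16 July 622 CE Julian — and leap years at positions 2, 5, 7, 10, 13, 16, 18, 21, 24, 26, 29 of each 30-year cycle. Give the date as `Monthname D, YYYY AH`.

Shawwal 4, 1373 AH

Both dates share Julian Day Number 2434900; in the tabular Islamic calendar that is 4 Shawwal 1373 AH.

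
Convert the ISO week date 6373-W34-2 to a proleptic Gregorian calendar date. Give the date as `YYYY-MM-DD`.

6373-08-21

ISO week 1 of 6373 is the week containing the first Thursday of 6373.
Week 34, day 2 (Tuesday) lands on 6373-08-21.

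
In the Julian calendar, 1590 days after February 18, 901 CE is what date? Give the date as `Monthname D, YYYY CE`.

JDN of February 18, 901 CE = 2050197.
2050197 + 1590 = 2051787.
JDN 2051787 in the Julian calendar is June 27, 905 CE.

June 27, 905 CE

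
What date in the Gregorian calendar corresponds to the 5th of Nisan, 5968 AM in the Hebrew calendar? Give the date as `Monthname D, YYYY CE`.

March 23, 2208 CE

Both dates share Julian Day Number 2527597; in the Gregorian calendar that is 23 March 2208 CE.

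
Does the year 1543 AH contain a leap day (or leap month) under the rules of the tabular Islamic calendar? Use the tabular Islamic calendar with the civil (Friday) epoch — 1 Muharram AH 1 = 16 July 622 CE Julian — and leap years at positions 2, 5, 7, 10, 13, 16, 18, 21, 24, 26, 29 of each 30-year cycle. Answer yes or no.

yes

Year 1543 AH is year 13 of its 30-year cycle; leap positions are 2, 5, 7, 10, 13, 16, 18, 21, 24, 26, 29, so it is a leap year (355 days).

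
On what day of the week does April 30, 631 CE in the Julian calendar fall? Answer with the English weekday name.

This is JDN 1951650 (3 May 631 Gregorian).
JDN 1951650 mod 7 = 1, and JDN 0 was a Monday, so this is a Tuesday.

Tuesday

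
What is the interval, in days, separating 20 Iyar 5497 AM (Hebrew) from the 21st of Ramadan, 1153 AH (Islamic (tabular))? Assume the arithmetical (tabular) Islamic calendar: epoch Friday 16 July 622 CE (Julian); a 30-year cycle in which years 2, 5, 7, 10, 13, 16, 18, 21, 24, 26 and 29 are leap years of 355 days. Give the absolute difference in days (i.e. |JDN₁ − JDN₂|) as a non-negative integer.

1299

First date → JDN 2355627; second date → JDN 2356926.
The interval is |2355627 − 2356926| = 1299 days.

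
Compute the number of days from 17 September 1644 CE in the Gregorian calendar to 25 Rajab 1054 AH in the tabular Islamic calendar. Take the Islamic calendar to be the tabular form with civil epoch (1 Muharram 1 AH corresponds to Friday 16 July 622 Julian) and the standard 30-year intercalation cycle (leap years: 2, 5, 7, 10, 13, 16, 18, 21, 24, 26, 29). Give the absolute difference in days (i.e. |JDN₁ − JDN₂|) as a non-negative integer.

10

JDN of the first date = 2321779.
JDN of the second date = 2321789.
|2321789 − 2321779| = 10.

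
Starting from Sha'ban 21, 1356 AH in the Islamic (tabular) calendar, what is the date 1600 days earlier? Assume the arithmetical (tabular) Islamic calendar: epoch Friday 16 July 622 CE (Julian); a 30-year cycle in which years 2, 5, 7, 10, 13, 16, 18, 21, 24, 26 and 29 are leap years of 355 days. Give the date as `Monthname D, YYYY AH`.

Safar 16, 1352 AH

JDN of Sha'ban 21, 1356 AH = 2428834.
2428834 − 1600 = 2427234.
JDN 2427234 in the tabular Islamic calendar is Safar 16, 1352 AH.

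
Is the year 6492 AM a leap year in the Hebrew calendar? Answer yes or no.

Hebrew year 6492 is year 13 of its 19-year Metonic cycle; leap years are at positions 3, 6, 8, 11, 14, 17, 19, so it is a common year (12 months).

no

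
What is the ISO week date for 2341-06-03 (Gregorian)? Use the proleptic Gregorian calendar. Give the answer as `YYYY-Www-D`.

2341-W23-2

The weekday is Tuesday (ISO weekday 2).
That Tuesday belongs to ISO week 23 of ISO year 2341.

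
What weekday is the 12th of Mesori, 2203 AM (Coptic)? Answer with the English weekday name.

Equivalently 21 August 2487 Gregorian, JDN 2629651.
JDN 2629651 mod 7 = 3, and JDN 0 was a Monday, so this is a Thursday.

Thursday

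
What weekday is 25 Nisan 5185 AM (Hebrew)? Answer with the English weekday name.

Equivalently 22 April 1425 Gregorian, JDN 2241642.
2241642 ≡ 4 (mod 7); counting from Monday = 0 gives Friday.

Friday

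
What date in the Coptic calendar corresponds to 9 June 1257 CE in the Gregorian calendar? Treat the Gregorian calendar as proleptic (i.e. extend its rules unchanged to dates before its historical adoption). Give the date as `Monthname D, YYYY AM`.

Both dates share Julian Day Number 2180330; in the Coptic calendar that is 8 Paoni 973 AM.

Paoni 8, 973 AM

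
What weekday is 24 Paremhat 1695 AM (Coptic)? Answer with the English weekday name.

Equivalently 2 April 1979 Gregorian, JDN 2443966.
Since JDN mod 7 = 0 (0 = Monday), the day is Monday.

Monday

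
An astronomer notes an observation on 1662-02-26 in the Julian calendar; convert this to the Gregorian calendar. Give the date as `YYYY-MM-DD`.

1662-03-08

At this point the Julian calendar is 10 days behind the Gregorian.
26 February 1662 Julian + 10 days → 8 March 1662 Gregorian.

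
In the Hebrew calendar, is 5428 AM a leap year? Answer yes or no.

no

Hebrew year 5428 is year 13 of its 19-year Metonic cycle; leap years are at positions 3, 6, 8, 11, 14, 17, 19, so it is a common year (12 months).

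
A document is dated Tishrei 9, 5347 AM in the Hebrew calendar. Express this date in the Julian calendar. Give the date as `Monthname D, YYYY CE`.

Julian Day Number of the source date = 2300598.
Converting JDN 2300598 to the Julian calendar gives 11 September 1586 CE.

September 11, 1586 CE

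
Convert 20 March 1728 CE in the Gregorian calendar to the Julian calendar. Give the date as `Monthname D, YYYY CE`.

For dates in this range the Gregorian date is 11 days ahead of the Julian.
20 March 1728 Gregorian − 11 days → 9 March 1728 Julian.

March 9, 1728 CE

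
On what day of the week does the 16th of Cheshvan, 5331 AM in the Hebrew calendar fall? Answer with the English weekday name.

Sunday

Equivalently 25 October 1570 Gregorian, JDN 2294788.
2294788 ≡ 6 (mod 7); counting from Monday = 0 gives Sunday.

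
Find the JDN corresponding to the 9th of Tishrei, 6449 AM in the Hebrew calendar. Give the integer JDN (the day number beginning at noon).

In the Gregorian calendar the same day is 25 September 2688.
JDN 2400001 is 17 November 1858 CE (Gregorian), MJD 0; the target day is +303099 days from there, so JDN = 2703100.

2703100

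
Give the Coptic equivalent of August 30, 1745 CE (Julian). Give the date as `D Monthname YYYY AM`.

The source date corresponds to 10 September 1745 in the Gregorian calendar (JDN 2358661).
That day falls on 2 Thout 1462 AM in the Coptic calendar.

2 Thout 1462 AM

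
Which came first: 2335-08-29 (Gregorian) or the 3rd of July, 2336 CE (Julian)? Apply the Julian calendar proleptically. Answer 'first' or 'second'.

Converting both to JDN: 2574141 vs 2574466; the smaller is the first.

first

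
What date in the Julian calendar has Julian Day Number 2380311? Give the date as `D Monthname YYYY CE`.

The Gregorian equivalent of JDN 2380311 is 20 December 1804.
In the Julian calendar that day is 8 December 1804 CE.

8 December 1804 CE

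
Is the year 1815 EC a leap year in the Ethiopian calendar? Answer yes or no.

1815 mod 4 = 3; in the Ethiopian calendar a year is leap when year mod 4 = 3, so it is a leap year.

yes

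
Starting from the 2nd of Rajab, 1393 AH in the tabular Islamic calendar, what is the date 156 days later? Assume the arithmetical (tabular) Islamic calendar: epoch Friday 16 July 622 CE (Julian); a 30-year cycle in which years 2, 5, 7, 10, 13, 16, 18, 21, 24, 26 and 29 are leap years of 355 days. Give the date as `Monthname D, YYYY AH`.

JDN of the 2nd of Rajab, 1393 AH = 2441896.
2441896 + 156 = 2442052.
JDN 2442052 in the tabular Islamic calendar is Dhu al-Hijjah 10, 1393 AH.

Dhu al-Hijjah 10, 1393 AH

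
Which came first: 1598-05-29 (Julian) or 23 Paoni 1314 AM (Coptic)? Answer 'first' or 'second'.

first

Converting both to JDN: 2304876 vs 2304895; the smaller is the first.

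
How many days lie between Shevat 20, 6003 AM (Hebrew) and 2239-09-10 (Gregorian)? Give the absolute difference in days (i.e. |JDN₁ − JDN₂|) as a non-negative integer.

First date → JDN 2540340; second date → JDN 2539090.
The interval is |2540340 − 2539090| = 1250 days.

1250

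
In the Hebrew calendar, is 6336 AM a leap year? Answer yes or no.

Hebrew year 6336 is year 9 of its 19-year Metonic cycle; leap years are at positions 3, 6, 8, 11, 14, 17, 19, so it is a common year (12 months).

no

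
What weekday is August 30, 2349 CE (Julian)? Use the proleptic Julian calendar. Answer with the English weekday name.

This is JDN 2579272 (15 September 2349 Gregorian).
Since JDN mod 7 = 3 (0 = Monday), the day is Thursday.

Thursday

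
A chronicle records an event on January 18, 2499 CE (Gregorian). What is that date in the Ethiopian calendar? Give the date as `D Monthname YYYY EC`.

7 Tir 2491 EC

Julian Day Number of the source date = 2633819.
Converting JDN 2633819 to the Ethiopian calendar gives 7 Tir 2491 EC.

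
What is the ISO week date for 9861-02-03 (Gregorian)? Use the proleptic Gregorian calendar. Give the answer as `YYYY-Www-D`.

The weekday is Sunday (ISO weekday 7).
That Sunday belongs to ISO week 5 of ISO year 9861.

9861-W05-7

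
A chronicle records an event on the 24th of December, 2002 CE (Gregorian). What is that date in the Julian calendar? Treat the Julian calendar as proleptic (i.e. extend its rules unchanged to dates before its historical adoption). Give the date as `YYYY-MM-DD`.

At this point the Julian calendar is 13 days behind the Gregorian.
24 December 2002 Gregorian − 13 days → 11 December 2002 Julian.

2002-12-11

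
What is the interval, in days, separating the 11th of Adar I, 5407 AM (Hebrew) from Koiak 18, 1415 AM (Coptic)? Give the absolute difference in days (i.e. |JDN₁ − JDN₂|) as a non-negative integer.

18939

First date → JDN 2322661; second date → JDN 2341600.
The interval is |2322661 − 2341600| = 18939 days.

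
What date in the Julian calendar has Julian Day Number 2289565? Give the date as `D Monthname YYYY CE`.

27 June 1556 CE

JDN 2289565 is 7 July 1556 in the proleptic Gregorian calendar.
In the Julian calendar that day is 27 June 1556 CE.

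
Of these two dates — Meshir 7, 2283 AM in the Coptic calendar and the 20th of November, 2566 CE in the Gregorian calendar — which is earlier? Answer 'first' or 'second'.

The two dates have Julian Day Numbers 2658686 and 2658596 respectively.
Since 2658596 < 2658686, the second date comes first.

second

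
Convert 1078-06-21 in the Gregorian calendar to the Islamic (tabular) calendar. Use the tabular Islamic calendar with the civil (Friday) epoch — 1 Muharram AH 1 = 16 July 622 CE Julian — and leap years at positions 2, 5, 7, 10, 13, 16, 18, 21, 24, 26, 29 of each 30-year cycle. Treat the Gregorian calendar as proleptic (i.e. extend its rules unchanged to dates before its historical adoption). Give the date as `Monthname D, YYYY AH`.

Dhu al-Hijjah 1, 470 AH

Julian Day Number of the source date = 2114963.
Converting JDN 2114963 to the tabular Islamic calendar gives 1 Dhu al-Hijjah 470 AH.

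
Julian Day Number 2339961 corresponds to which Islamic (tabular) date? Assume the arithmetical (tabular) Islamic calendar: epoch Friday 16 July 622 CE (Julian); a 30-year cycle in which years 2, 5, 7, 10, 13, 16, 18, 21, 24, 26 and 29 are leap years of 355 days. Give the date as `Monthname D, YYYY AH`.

JDN 2339961 is 29 June 1694 in the Gregorian calendar.
In the tabular Islamic calendar that day is Dhu al-Qa'dah 6, 1105 AH.

Dhu al-Qa'dah 6, 1105 AH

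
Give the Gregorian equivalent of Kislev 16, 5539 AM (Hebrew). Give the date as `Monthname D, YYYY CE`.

December 5, 1778 CE

Both dates share Julian Day Number 2370800; in the Gregorian calendar that is 5 December 1778 CE.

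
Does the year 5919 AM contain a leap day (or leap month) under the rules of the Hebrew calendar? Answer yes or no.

no

Hebrew year 5919 is year 10 of its 19-year Metonic cycle; leap years are at positions 3, 6, 8, 11, 14, 17, 19, so it is a common year (12 months).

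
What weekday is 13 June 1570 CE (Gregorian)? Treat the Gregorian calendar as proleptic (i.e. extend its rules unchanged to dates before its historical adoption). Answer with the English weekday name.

Saturday

JDN 2294654 mod 7 = 5, and JDN 0 was a Monday, so this is a Saturday.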